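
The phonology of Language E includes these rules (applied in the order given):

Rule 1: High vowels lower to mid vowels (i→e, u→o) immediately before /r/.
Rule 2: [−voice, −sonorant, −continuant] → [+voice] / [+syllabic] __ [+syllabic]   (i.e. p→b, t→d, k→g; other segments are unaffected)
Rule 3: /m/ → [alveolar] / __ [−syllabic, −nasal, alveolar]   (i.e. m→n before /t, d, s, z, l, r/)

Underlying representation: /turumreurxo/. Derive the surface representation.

torunreorxo

Rule 1 (pre-rhotic lowering): /u/ is a high vowel immediately before /r/, so it lowers to [o]. /u/ is a high vowel immediately before /r/, so it lowers to [o]. /turumreurxo/ → torumreorxo.
Rule 2 (intervocalic voicing): no segment meets the environment; /torumreorxo/ is unchanged.
Rule 3 (nasal place assimilation): /m/ precedes the alveolar consonant /r/, so it assimilates in place to [n]. /torumreorxo/ → torunreorxo.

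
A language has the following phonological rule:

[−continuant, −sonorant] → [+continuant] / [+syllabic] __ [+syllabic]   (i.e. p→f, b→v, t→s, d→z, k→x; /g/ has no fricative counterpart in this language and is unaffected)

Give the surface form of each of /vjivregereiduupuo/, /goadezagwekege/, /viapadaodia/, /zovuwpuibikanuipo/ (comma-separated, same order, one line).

/vjivregereiduupuo/: /d/ is a stop between vowels /i/ and /u/, so it spirantizes to the fricative [z]. /p/ is a stop between vowels /u/ and /u/, so it spirantizes to the fricative [f]. → [vjivregereizuufuo].
/goadezagwekege/: /d/ is a stop between vowels /a/ and /e/, so it spirantizes to the fricative [z]. /k/ is a stop between vowels /e/ and /e/, so it spirantizes to the fricative [x]. → [goazezagwexege].
/viapadaodia/: /p/ is a stop between vowels /a/ and /a/, so it spirantizes to the fricative [f]. /d/ is a stop between vowels /a/ and /a/, so it spirantizes to the fricative [z]. /d/ is a stop between vowels /o/ and /i/, so it spirantizes to the fricative [z]. → [viafazaozia].
/zovuwpuibikanuipo/: /b/ is a stop between vowels /i/ and /i/, so it spirantizes to the fricative [v]. /k/ is a stop between vowels /i/ and /a/, so it spirantizes to the fricative [x]. /p/ is a stop between vowels /i/ and /o/, so it spirantizes to the fricative [f]. → [zovuwpuivixanuifo].

vjivregereizuufuo, goazezagwexege, viafazaozia, zovuwpuivixanuifo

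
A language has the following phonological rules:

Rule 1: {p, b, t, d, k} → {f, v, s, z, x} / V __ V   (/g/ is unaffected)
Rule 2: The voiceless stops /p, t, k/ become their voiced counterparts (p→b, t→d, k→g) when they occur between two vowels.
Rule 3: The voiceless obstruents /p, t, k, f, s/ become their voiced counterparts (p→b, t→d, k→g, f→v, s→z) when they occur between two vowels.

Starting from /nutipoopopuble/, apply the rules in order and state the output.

Rule 1 (intervocalic spirantization): /t/ is a stop between vowels /u/ and /i/, so it spirantizes to the fricative [s]. /p/ is a stop between vowels /i/ and /o/, so it spirantizes to the fricative [f]. /p/ is a stop between vowels /o/ and /o/, so it spirantizes to the fricative [f]. /p/ is a stop between vowels /o/ and /u/, so it spirantizes to the fricative [f]. /nutipoopopuble/ → nusifoofofuble.
Rule 2 (intervocalic voicing): no segment meets the environment; /nusifoofofuble/ is unchanged.
Rule 3 (intervocalic voicing): /s/ is a voiceless obstruent between vowels /u/ and /i/, so it voices to [z]. /f/ is a voiceless obstruent between vowels /i/ and /o/, so it voices to [v]. /f/ is a voiceless obstruent between vowels /o/ and /o/, so it voices to [v]. /f/ is a voiceless obstruent between vowels /o/ and /u/, so it voices to [v]. /nusifoofofuble/ → nuzivoovovuble.

nuzivoovovuble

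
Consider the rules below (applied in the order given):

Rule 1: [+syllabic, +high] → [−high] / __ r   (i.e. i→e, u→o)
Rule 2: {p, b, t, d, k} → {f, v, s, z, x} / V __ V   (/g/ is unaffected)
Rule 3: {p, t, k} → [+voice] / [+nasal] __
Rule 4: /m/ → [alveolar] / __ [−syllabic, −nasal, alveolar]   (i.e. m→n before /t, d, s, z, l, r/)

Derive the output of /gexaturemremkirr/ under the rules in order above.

Rule 1 (pre-rhotic lowering): /u/ is a high vowel immediately before /r/, so it lowers to [o]. /i/ is a high vowel immediately before /r/, so it lowers to [e]. /gexaturemremkirr/ → gexatoremremkerr.
Rule 2 (intervocalic spirantization): /t/ is a stop between vowels /a/ and /o/, so it spirantizes to the fricative [s]. /gexatoremremkerr/ → gexasoremremkerr.
Rule 3 (post-nasal voicing): /k/ is a voiceless stop immediately after the nasal /m/, so it voices to [g]. /gexasoremremkerr/ → gexasoremremgerr.
Rule 4 (nasal place assimilation): /m/ precedes the alveolar consonant /r/, so it assimilates in place to [n]. /gexasoremremgerr/ → gexasorenremgerr.

gexasorenremgerr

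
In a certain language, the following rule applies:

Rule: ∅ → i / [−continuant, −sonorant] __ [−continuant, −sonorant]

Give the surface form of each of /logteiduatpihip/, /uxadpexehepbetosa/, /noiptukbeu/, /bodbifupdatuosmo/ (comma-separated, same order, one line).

/logteiduatpihip/: /g/ and /t/ form a stop–stop cluster, so [i] is inserted between them. /t/ and /p/ form a stop–stop cluster, so [i] is inserted between them. → [logiteiduatipihip].
/uxadpexehepbetosa/: /d/ and /p/ form a stop–stop cluster, so [i] is inserted between them. /p/ and /b/ form a stop–stop cluster, so [i] is inserted between them. → [uxadipexehepibetosa].
/noiptukbeu/: /p/ and /t/ form a stop–stop cluster, so [i] is inserted between them. /k/ and /b/ form a stop–stop cluster, so [i] is inserted between them. → [noipitukibeu].
/bodbifupdatuosmo/: /d/ and /b/ form a stop–stop cluster, so [i] is inserted between them. /p/ and /d/ form a stop–stop cluster, so [i] is inserted between them. → [bodibifupidatuosmo].

logiteiduatipihip, uxadipexehepibetosa, noipitukibeu, bodibifupidatuosmo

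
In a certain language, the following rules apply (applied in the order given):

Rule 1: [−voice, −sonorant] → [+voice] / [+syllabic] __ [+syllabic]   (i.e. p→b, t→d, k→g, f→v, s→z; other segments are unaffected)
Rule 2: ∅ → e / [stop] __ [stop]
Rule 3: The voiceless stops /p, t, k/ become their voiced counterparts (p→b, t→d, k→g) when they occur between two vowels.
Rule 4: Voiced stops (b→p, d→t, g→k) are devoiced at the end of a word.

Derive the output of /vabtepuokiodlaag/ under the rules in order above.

Rule 1 (intervocalic voicing): /p/ is a voiceless obstruent between vowels /e/ and /u/, so it voices to [b]. /k/ is a voiceless obstruent between vowels /o/ and /i/, so it voices to [g]. /vabtepuokiodlaag/ → vabtebuogiodlaag.
Rule 2 (stop-cluster e-epenthesis): /b/ and /t/ form a stop–stop cluster, so [e] is inserted between them. /vabtebuogiodlaag/ → vabetebuogiodlaag.
Rule 3 (intervocalic voicing): /t/ is a voiceless stop between vowels /e/ and /e/, so it voices to [d]. /vabetebuogiodlaag/ → vabedebuogiodlaag.
Rule 4 (final devoicing): /g/ is a voiced stop in word-final position, so it devoices to [k]. /vabedebuogiodlaag/ → vabedebuogiodlaak.

vabedebuogiodlaak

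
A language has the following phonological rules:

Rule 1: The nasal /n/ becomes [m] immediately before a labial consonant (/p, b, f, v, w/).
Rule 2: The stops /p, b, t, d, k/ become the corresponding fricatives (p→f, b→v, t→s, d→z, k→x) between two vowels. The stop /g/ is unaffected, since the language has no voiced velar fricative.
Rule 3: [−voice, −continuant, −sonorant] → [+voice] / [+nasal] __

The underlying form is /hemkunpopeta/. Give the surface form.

hemgumbofesa

Rule 1 (nasal place assimilation): /n/ precedes the labial consonant /p/, so it assimilates in place to [m]. /hemkunpopeta/ → hemkumpopeta.
Rule 2 (intervocalic spirantization): /p/ is a stop between vowels /o/ and /e/, so it spirantizes to the fricative [f]. /t/ is a stop between vowels /e/ and /a/, so it spirantizes to the fricative [s]. /hemkumpopeta/ → hemkumpofesa.
Rule 3 (post-nasal voicing): /k/ is a voiceless stop immediately after the nasal /m/, so it voices to [g]. /p/ is a voiceless stop immediately after the nasal /m/, so it voices to [b]. /hemkumpofesa/ → hemgumbofesa.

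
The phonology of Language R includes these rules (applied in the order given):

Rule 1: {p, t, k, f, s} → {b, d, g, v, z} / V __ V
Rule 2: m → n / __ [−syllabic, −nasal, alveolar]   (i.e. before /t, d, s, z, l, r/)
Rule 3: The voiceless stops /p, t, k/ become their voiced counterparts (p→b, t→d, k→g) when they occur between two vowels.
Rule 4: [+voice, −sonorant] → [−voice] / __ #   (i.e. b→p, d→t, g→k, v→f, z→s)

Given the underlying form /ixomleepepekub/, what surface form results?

Rule 1 (intervocalic voicing): /p/ is a voiceless obstruent between vowels /e/ and /e/, so it voices to [b]. /p/ is a voiceless obstruent between vowels /e/ and /e/, so it voices to [b]. /k/ is a voiceless obstruent between vowels /e/ and /u/, so it voices to [g]. /ixomleepepekub/ → ixomleebebegub.
Rule 2 (nasal place assimilation): /m/ precedes the alveolar consonant /l/, so it assimilates in place to [n]. /ixomleebebegub/ → ixonleebebegub.
Rule 3 (intervocalic voicing): no segment meets the environment; /ixonleebebegub/ is unchanged.
Rule 4 (final devoicing): /b/ is a voiced obstruent in word-final position, so it devoices to [p]. /ixonleebebegub/ → ixonleebebegup.

ixonleebebegup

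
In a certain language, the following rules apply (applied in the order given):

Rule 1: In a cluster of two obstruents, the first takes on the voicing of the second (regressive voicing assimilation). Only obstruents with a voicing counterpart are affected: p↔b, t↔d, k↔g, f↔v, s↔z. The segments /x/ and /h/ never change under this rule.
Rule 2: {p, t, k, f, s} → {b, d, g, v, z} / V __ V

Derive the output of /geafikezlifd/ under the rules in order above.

geavigezlivd

Rule 1 (regressive voicing assimilation): /f/ precedes the voiced obstruent /d/, so it voices to [v] by assimilation. /geafikezlifd/ → geafikezlivd.
Rule 2 (intervocalic voicing): /f/ is a voiceless obstruent between vowels /a/ and /i/, so it voices to [v]. /k/ is a voiceless obstruent between vowels /i/ and /e/, so it voices to [g]. /geafikezlivd/ → geavigezlivd.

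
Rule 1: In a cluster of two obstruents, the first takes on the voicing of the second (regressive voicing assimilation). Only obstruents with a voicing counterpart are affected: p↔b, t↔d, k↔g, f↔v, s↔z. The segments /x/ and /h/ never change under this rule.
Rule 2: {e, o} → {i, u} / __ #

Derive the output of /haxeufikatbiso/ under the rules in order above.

Rule 1 (regressive voicing assimilation): /t/ precedes the voiced obstruent /b/, so it voices to [d] by assimilation. /haxeufikatbiso/ → haxeufikadbiso.
Rule 2 (final vowel raising): /o/ is a mid vowel in word-final position, so it raises to [u]. /haxeufikadbiso/ → haxeufikadbisu.

haxeufikadbisu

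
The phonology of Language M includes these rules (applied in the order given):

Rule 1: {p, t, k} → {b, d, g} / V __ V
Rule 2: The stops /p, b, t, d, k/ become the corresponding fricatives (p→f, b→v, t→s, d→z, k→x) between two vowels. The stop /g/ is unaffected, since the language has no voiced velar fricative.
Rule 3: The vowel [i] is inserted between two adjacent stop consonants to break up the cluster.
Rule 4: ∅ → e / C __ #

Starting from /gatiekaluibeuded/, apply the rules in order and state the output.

gaziegaluiveuzede

Rule 1 (intervocalic voicing): /t/ is a voiceless stop between vowels /a/ and /i/, so it voices to [d]. /k/ is a voiceless stop between vowels /e/ and /a/, so it voices to [g]. /gatiekaluibeuded/ → gadiegaluibeuded.
Rule 2 (intervocalic spirantization): /d/ is a stop between vowels /a/ and /i/, so it spirantizes to the fricative [z]. /b/ is a stop between vowels /i/ and /e/, so it spirantizes to the fricative [v]. /d/ is a stop between vowels /u/ and /e/, so it spirantizes to the fricative [z]. /gadiegaluibeuded/ → gaziegaluiveuzed.
Rule 3 (stop-cluster i-epenthesis): no segment meets the environment; /gaziegaluiveuzed/ is unchanged.
Rule 4 (final e-epenthesis): the form ends in the consonant /d/, so [e] is inserted word-finally. /gaziegaluiveuzed/ → gaziegaluiveuzede.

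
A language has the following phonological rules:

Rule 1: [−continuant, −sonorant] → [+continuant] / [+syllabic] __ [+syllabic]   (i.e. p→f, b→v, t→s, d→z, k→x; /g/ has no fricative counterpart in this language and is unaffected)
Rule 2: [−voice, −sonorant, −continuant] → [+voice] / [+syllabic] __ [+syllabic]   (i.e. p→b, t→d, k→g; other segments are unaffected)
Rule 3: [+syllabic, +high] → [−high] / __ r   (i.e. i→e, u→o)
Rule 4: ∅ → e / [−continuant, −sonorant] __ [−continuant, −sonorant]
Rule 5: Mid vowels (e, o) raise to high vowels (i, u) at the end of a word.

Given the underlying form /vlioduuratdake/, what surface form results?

vliozuoratedaxi

Rule 1 (intervocalic spirantization): /d/ is a stop between vowels /o/ and /u/, so it spirantizes to the fricative [z]. /k/ is a stop between vowels /a/ and /e/, so it spirantizes to the fricative [x]. /vlioduuratdake/ → vliozuuratdaxe.
Rule 2 (intervocalic voicing): no segment meets the environment; /vliozuuratdaxe/ is unchanged.
Rule 3 (pre-rhotic lowering): /u/ is a high vowel immediately before /r/, so it lowers to [o]. /vliozuuratdaxe/ → vliozuoratdaxe.
Rule 4 (stop-cluster e-epenthesis): /t/ and /d/ form a stop–stop cluster, so [e] is inserted between them. /vliozuoratdaxe/ → vliozuoratedaxe.
Rule 5 (final vowel raising): /e/ is a mid vowel in word-final position, so it raises to [i]. /vliozuoratedaxe/ → vliozuoratedaxi.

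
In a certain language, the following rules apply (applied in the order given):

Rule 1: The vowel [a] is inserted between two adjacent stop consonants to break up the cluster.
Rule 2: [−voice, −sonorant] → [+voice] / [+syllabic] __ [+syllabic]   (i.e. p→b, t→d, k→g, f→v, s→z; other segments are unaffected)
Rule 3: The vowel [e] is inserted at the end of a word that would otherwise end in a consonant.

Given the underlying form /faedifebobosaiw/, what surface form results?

faedivebobozaiwe

Rule 1 (stop-cluster a-epenthesis): no segment meets the environment; /faedifebobosaiw/ is unchanged.
Rule 2 (intervocalic voicing): /f/ is a voiceless obstruent between vowels /i/ and /e/, so it voices to [v]. /s/ is a voiceless obstruent between vowels /o/ and /a/, so it voices to [z]. /faedifebobosaiw/ → faedivebobozaiw.
Rule 3 (final e-epenthesis): the form ends in the consonant /w/, so [e] is inserted word-finally. /faedivebobozaiw/ → faedivebobozaiwe.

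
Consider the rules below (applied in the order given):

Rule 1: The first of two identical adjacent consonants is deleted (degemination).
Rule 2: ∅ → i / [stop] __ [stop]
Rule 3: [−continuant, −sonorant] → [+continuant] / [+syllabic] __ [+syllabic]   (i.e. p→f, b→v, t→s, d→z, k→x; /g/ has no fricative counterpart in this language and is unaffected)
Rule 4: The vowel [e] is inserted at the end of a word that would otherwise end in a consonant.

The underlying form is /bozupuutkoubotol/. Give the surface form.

bozufuusixouvosole

Rule 1 (degemination): no segment meets the environment; /bozupuutkoubotol/ is unchanged.
Rule 2 (stop-cluster i-epenthesis): /t/ and /k/ form a stop–stop cluster, so [i] is inserted between them. /bozupuutkoubotol/ → bozupuutikoubotol.
Rule 3 (intervocalic spirantization): /p/ is a stop between vowels /u/ and /u/, so it spirantizes to the fricative [f]. /t/ is a stop between vowels /u/ and /i/, so it spirantizes to the fricative [s]. /k/ is a stop between vowels /i/ and /o/, so it spirantizes to the fricative [x]. /b/ is a stop between vowels /u/ and /o/, so it spirantizes to the fricative [v]. /t/ is a stop between vowels /o/ and /o/, so it spirantizes to the fricative [s]. /bozupuutikoubotol/ → bozufuusixouvosol.
Rule 4 (final e-epenthesis): the form ends in the consonant /l/, so [e] is inserted word-finally. /bozufuusixouvosol/ → bozufuusixouvosole.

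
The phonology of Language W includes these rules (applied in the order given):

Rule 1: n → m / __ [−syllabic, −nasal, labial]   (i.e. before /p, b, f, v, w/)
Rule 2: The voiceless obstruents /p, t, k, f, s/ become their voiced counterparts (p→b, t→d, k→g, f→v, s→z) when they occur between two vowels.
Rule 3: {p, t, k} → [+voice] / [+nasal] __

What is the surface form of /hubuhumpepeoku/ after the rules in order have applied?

Rule 1 (nasal place assimilation): no segment meets the environment; /hubuhumpepeoku/ is unchanged.
Rule 2 (intervocalic voicing): /p/ is a voiceless obstruent between vowels /e/ and /e/, so it voices to [b]. /k/ is a voiceless obstruent between vowels /o/ and /u/, so it voices to [g]. /hubuhumpepeoku/ → hubuhumpebeogu.
Rule 3 (post-nasal voicing): /p/ is a voiceless stop immediately after the nasal /m/, so it voices to [b]. /hubuhumpebeogu/ → hubuhumbebeogu.

hubuhumbebeogu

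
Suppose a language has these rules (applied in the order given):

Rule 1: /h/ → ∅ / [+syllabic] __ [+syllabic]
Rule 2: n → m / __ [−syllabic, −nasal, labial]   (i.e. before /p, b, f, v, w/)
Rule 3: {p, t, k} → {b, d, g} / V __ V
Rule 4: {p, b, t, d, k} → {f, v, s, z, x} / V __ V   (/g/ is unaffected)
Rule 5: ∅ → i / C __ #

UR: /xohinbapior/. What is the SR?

xoimbaviori

Rule 1 (intervocalic h-deletion): /h/ occurs between vowels /o/ and /i/, so it deletes. /xohinbapior/ → xoinbapior.
Rule 2 (nasal place assimilation): /n/ precedes the labial consonant /b/, so it assimilates in place to [m]. /xoinbapior/ → xoimbapior.
Rule 3 (intervocalic voicing): /p/ is a voiceless stop between vowels /a/ and /i/, so it voices to [b]. /xoimbapior/ → xoimbabior.
Rule 4 (intervocalic spirantization): /b/ is a stop between vowels /a/ and /i/, so it spirantizes to the fricative [v]. /xoimbabior/ → xoimbavior.
Rule 5 (final i-epenthesis): the form ends in the consonant /r/, so [i] is inserted word-finally. /xoimbavior/ → xoimbaviori.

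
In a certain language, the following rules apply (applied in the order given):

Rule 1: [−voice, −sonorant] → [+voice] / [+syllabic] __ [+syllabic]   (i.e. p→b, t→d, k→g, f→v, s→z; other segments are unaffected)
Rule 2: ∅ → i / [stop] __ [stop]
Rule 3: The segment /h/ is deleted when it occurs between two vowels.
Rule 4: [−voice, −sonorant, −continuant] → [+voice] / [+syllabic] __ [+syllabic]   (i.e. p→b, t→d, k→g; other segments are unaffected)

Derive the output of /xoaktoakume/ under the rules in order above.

Rule 1 (intervocalic voicing): /k/ is a voiceless obstruent between vowels /a/ and /u/, so it voices to [g]. /xoaktoakume/ → xoaktoagume.
Rule 2 (stop-cluster i-epenthesis): /k/ and /t/ form a stop–stop cluster, so [i] is inserted between them. /xoaktoagume/ → xoakitoagume.
Rule 3 (intervocalic h-deletion): no segment meets the environment; /xoakitoagume/ is unchanged.
Rule 4 (intervocalic voicing): /k/ is a voiceless stop between vowels /a/ and /i/, so it voices to [g]. /t/ is a voiceless stop between vowels /i/ and /o/, so it voices to [d]. /xoakitoagume/ → xoagidoagume.

xoagidoagume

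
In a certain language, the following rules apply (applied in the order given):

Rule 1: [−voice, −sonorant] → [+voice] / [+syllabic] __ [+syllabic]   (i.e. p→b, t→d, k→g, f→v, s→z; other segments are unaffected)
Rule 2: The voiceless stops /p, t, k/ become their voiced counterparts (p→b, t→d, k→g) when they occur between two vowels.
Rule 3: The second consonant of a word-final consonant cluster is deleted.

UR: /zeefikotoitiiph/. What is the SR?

zeevigodoidiip

Rule 1 (intervocalic voicing): /f/ is a voiceless obstruent between vowels /e/ and /i/, so it voices to [v]. /k/ is a voiceless obstruent between vowels /i/ and /o/, so it voices to [g]. /t/ is a voiceless obstruent between vowels /o/ and /o/, so it voices to [d]. /t/ is a voiceless obstruent between vowels /i/ and /i/, so it voices to [d]. /zeefikotoitiiph/ → zeevigodoidiiph.
Rule 2 (intervocalic voicing): no segment meets the environment; /zeevigodoidiiph/ is unchanged.
Rule 3 (final cluster simplification): /h/ is the second consonant of a word-final cluster /ph/, so it deletes. /zeevigodoidiiph/ → zeevigodoidiip.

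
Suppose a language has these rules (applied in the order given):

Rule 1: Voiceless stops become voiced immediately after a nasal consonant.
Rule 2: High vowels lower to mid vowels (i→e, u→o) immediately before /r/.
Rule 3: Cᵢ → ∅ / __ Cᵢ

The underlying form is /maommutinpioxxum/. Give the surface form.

Rule 1 (post-nasal voicing): /p/ is a voiceless stop immediately after the nasal /n/, so it voices to [b]. /maommutinpioxxum/ → maommutinbioxxum.
Rule 2 (pre-rhotic lowering): no segment meets the environment; /maommutinbioxxum/ is unchanged.
Rule 3 (degemination): /mm/ is a geminate; the first /m/ deletes. /xx/ is a geminate; the first /x/ deletes. /maommutinbioxxum/ → maomutinbioxum.

maomutinbioxum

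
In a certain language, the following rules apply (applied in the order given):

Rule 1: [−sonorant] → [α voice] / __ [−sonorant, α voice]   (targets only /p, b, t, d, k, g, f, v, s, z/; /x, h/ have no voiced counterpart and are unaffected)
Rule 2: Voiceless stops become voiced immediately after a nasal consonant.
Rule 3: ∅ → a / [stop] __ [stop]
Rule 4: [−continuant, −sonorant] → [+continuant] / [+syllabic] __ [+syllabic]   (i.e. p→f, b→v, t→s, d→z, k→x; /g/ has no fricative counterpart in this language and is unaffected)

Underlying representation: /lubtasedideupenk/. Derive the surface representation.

Rule 1 (regressive voicing assimilation): /b/ precedes the voiceless obstruent /t/, so it devoices to [p] by assimilation. /lubtasedideupenk/ → luptasedideupenk.
Rule 2 (post-nasal voicing): /k/ is a voiceless stop immediately after the nasal /n/, so it voices to [g]. /luptasedideupenk/ → luptasedideupeng.
Rule 3 (stop-cluster a-epenthesis): /p/ and /t/ form a stop–stop cluster, so [a] is inserted between them. /luptasedideupeng/ → lupatasedideupeng.
Rule 4 (intervocalic spirantization): /p/ is a stop between vowels /u/ and /a/, so it spirantizes to the fricative [f]. /t/ is a stop between vowels /a/ and /a/, so it spirantizes to the fricative [s]. /d/ is a stop between vowels /e/ and /i/, so it spirantizes to the fricative [z]. /d/ is a stop between vowels /i/ and /e/, so it spirantizes to the fricative [z]. /p/ is a stop between vowels /u/ and /e/, so it spirantizes to the fricative [f]. /lupatasedideupeng/ → lufasasezizeufeng.

lufasasezizeufeng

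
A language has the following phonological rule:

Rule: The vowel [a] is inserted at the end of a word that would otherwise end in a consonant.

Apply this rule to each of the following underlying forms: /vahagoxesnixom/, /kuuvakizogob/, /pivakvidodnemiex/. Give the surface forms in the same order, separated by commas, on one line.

vahagoxesnixoma, kuuvakizogoba, pivakvidodnemiexa

/vahagoxesnixom/: the form ends in the consonant /m/, so [a] is inserted word-finally. → [vahagoxesnixoma].
/kuuvakizogob/: the form ends in the consonant /b/, so [a] is inserted word-finally. → [kuuvakizogoba].
/pivakvidodnemiex/: the form ends in the consonant /x/, so [a] is inserted word-finally. → [pivakvidodnemiexa].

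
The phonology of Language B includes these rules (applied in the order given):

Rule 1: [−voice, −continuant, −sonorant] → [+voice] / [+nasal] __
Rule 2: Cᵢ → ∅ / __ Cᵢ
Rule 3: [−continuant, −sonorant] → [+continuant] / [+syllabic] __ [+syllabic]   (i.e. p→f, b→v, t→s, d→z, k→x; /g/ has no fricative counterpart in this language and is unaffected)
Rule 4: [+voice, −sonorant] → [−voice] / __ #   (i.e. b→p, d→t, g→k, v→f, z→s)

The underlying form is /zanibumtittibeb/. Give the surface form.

Rule 1 (post-nasal voicing): /t/ is a voiceless stop immediately after the nasal /m/, so it voices to [d]. /zanibumtittibeb/ → zanibumdittibeb.
Rule 2 (degemination): /tt/ is a geminate; the first /t/ deletes. /zanibumdittibeb/ → zanibumditibeb.
Rule 3 (intervocalic spirantization): /b/ is a stop between vowels /i/ and /u/, so it spirantizes to the fricative [v]. /t/ is a stop between vowels /i/ and /i/, so it spirantizes to the fricative [s]. /b/ is a stop between vowels /i/ and /e/, so it spirantizes to the fricative [v]. /zanibumditibeb/ → zanivumdisiveb.
Rule 4 (final devoicing): /b/ is a voiced obstruent in word-final position, so it devoices to [p]. /zanivumdisiveb/ → zanivumdisivep.

zanivumdisivep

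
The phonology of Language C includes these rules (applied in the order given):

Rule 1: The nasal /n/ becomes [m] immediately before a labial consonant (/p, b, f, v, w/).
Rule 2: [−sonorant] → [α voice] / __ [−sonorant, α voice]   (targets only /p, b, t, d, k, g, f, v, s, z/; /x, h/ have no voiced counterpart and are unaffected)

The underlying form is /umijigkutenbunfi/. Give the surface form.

umijikkutembumfi

Rule 1 (nasal place assimilation): /n/ precedes the labial consonant /b/, so it assimilates in place to [m]. /n/ precedes the labial consonant /f/, so it assimilates in place to [m]. /umijigkutenbunfi/ → umijigkutembumfi.
Rule 2 (regressive voicing assimilation): /g/ precedes the voiceless obstruent /k/, so it devoices to [k] by assimilation. /umijigkutembumfi/ → umijikkutembumfi.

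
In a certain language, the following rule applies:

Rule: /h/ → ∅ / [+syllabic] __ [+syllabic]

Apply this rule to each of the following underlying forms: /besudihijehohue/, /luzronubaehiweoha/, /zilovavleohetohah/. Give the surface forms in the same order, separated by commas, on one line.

/besudihijehohue/: /h/ occurs between vowels /i/ and /i/, so it deletes. /h/ occurs between vowels /e/ and /o/, so it deletes. /h/ occurs between vowels /o/ and /u/, so it deletes. → [besudiijeoue].
/luzronubaehiweoha/: /h/ occurs between vowels /e/ and /i/, so it deletes. /h/ occurs between vowels /o/ and /a/, so it deletes. → [luzronubaeiweoa].
/zilovavleohetohah/: /h/ occurs between vowels /o/ and /e/, so it deletes. /h/ occurs between vowels /o/ and /a/, so it deletes. → [zilovavleoetoah].

besudiijeoue, luzronubaeiweoa, zilovavleoetoah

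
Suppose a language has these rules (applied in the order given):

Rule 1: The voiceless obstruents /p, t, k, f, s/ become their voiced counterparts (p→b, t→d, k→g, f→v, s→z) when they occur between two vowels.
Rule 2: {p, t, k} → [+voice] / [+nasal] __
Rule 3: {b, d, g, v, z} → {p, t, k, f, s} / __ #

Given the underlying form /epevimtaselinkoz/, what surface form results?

ebevimdazelingos

Rule 1 (intervocalic voicing): /p/ is a voiceless obstruent between vowels /e/ and /e/, so it voices to [b]. /s/ is a voiceless obstruent between vowels /a/ and /e/, so it voices to [z]. /epevimtaselinkoz/ → ebevimtazelinkoz.
Rule 2 (post-nasal voicing): /t/ is a voiceless stop immediately after the nasal /m/, so it voices to [d]. /k/ is a voiceless stop immediately after the nasal /n/, so it voices to [g]. /ebevimtazelinkoz/ → ebevimdazelingoz.
Rule 3 (final devoicing): /z/ is a voiced obstruent in word-final position, so it devoices to [s]. /ebevimdazelingoz/ → ebevimdazelingos.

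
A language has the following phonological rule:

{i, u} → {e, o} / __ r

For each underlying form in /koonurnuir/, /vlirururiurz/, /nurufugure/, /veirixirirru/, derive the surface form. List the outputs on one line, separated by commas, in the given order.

koonornuer, vlerororiorz, norufugore, veerixererru

/koonurnuir/: /u/ is a high vowel immediately before /r/, so it lowers to [o]. /i/ is a high vowel immediately before /r/, so it lowers to [e]. → [koonornuer].
/vlirururiurz/: /i/ is a high vowel immediately before /r/, so it lowers to [e]. /u/ is a high vowel immediately before /r/, so it lowers to [o]. /u/ is a high vowel immediately before /r/, so it lowers to [o]. /u/ is a high vowel immediately before /r/, so it lowers to [o]. → [vlerororiorz].
/nurufugure/: /u/ is a high vowel immediately before /r/, so it lowers to [o]. /u/ is a high vowel immediately before /r/, so it lowers to [o]. → [norufugore].
/veirixirirru/: /i/ is a high vowel immediately before /r/, so it lowers to [e]. /i/ is a high vowel immediately before /r/, so it lowers to [e]. /i/ is a high vowel immediately before /r/, so it lowers to [e]. → [veerixererru].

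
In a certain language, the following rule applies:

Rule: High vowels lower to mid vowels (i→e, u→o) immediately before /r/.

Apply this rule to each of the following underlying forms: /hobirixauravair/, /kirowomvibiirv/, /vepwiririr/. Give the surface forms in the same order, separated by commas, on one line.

/hobirixauravair/: /i/ is a high vowel immediately before /r/, so it lowers to [e]. /u/ is a high vowel immediately before /r/, so it lowers to [o]. /i/ is a high vowel immediately before /r/, so it lowers to [e]. → [hoberixaoravaer].
/kirowomvibiirv/: /i/ is a high vowel immediately before /r/, so it lowers to [e]. /i/ is a high vowel immediately before /r/, so it lowers to [e]. → [kerowomvibierv].
/vepwiririr/: /i/ is a high vowel immediately before /r/, so it lowers to [e]. /i/ is a high vowel immediately before /r/, so it lowers to [e]. /i/ is a high vowel immediately before /r/, so it lowers to [e]. → [vepwererer].

hoberixaoravaer, kerowomvibierv, vepwererer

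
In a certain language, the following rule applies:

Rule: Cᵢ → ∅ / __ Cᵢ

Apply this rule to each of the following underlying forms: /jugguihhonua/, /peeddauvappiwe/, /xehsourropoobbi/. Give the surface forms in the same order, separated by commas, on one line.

/jugguihhonua/: /gg/ is a geminate; the first /g/ deletes. /hh/ is a geminate; the first /h/ deletes. → [juguihonua].
/peeddauvappiwe/: /dd/ is a geminate; the first /d/ deletes. /pp/ is a geminate; the first /p/ deletes. → [peedauvapiwe].
/xehsourropoobbi/: /rr/ is a geminate; the first /r/ deletes. /bb/ is a geminate; the first /b/ deletes. → [xehsouropoobi].

juguihonua, peedauvapiwe, xehsouropoobi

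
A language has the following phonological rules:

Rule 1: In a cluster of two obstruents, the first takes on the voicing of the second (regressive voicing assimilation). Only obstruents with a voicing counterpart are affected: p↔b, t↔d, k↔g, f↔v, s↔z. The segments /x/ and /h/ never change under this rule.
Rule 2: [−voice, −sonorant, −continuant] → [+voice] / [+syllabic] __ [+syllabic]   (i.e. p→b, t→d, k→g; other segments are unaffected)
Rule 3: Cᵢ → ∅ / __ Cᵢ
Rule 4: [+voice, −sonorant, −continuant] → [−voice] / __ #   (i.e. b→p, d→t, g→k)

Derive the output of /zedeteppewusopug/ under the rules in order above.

Rule 1 (regressive voicing assimilation): no segment meets the environment; /zedeteppewusopug/ is unchanged.
Rule 2 (intervocalic voicing): /t/ is a voiceless stop between vowels /e/ and /e/, so it voices to [d]. /p/ is a voiceless stop between vowels /o/ and /u/, so it voices to [b]. /zedeteppewusopug/ → zededeppewusobug.
Rule 3 (degemination): /pp/ is a geminate; the first /p/ deletes. /zededeppewusobug/ → zededepewusobug.
Rule 4 (final devoicing): /g/ is a voiced stop in word-final position, so it devoices to [k]. /zededepewusobug/ → zededepewusobuk.

zededepewusobuk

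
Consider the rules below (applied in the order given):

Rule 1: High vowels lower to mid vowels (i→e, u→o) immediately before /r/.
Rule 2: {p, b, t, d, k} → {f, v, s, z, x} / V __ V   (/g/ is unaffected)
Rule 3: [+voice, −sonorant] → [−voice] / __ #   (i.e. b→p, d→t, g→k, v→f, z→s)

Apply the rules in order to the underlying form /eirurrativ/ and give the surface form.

Rule 1 (pre-rhotic lowering): /i/ is a high vowel immediately before /r/, so it lowers to [e]. /u/ is a high vowel immediately before /r/, so it lowers to [o]. /eirurrativ/ → eerorrativ.
Rule 2 (intervocalic spirantization): /t/ is a stop between vowels /a/ and /i/, so it spirantizes to the fricative [s]. /eerorrativ/ → eerorrasiv.
Rule 3 (final devoicing): /v/ is a voiced obstruent in word-final position, so it devoices to [f]. /eerorrasiv/ → eerorrasif.

eerorrasif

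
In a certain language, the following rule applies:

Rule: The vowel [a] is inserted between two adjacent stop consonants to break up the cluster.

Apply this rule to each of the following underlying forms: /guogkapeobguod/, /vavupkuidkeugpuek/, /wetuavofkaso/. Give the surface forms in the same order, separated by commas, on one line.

guogakapeobaguod, vavupakuidakeugapuek, wetuavofkaso

/guogkapeobguod/: /g/ and /k/ form a stop–stop cluster, so [a] is inserted between them. /b/ and /g/ form a stop–stop cluster, so [a] is inserted between them. → [guogakapeobaguod].
/vavupkuidkeugpuek/: /p/ and /k/ form a stop–stop cluster, so [a] is inserted between them. /d/ and /k/ form a stop–stop cluster, so [a] is inserted between them. /g/ and /p/ form a stop–stop cluster, so [a] is inserted between them. → [vavupakuidakeugapuek].
/wetuavofkaso/: the rule's environment is not met; surfaces unchanged as [wetuavofkaso].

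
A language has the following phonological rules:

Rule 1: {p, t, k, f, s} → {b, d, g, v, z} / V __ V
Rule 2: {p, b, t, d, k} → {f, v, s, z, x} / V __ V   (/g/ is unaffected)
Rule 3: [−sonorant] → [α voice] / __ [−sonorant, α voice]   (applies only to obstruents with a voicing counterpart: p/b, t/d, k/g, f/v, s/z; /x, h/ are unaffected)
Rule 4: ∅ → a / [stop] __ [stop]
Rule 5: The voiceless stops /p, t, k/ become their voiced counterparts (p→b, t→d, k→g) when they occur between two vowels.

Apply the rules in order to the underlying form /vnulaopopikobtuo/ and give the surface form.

vnulaovovigobaduo

Rule 1 (intervocalic voicing): /p/ is a voiceless obstruent between vowels /o/ and /o/, so it voices to [b]. /p/ is a voiceless obstruent between vowels /o/ and /i/, so it voices to [b]. /k/ is a voiceless obstruent between vowels /i/ and /o/, so it voices to [g]. /vnulaopopikobtuo/ → vnulaobobigobtuo.
Rule 2 (intervocalic spirantization): /b/ is a stop between vowels /o/ and /o/, so it spirantizes to the fricative [v]. /b/ is a stop between vowels /o/ and /i/, so it spirantizes to the fricative [v]. /vnulaobobigobtuo/ → vnulaovovigobtuo.
Rule 3 (regressive voicing assimilation): /b/ precedes the voiceless obstruent /t/, so it devoices to [p] by assimilation. /vnulaovovigobtuo/ → vnulaovovigoptuo.
Rule 4 (stop-cluster a-epenthesis): /p/ and /t/ form a stop–stop cluster, so [a] is inserted between them. /vnulaovovigoptuo/ → vnulaovovigopatuo.
Rule 5 (intervocalic voicing): /p/ is a voiceless stop between vowels /o/ and /a/, so it voices to [b]. /t/ is a voiceless stop between vowels /a/ and /u/, so it voices to [d]. /vnulaovovigopatuo/ → vnulaovovigobaduo.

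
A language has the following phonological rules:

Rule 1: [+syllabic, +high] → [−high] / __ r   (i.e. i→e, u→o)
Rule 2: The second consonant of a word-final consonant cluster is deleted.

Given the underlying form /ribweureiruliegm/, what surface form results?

ribweoreerulieg

Rule 1 (pre-rhotic lowering): /u/ is a high vowel immediately before /r/, so it lowers to [o]. /i/ is a high vowel immediately before /r/, so it lowers to [e]. /ribweureiruliegm/ → ribweoreeruliegm.
Rule 2 (final cluster simplification): /m/ is the second consonant of a word-final cluster /gm/, so it deletes. /ribweoreeruliegm/ → ribweoreerulieg.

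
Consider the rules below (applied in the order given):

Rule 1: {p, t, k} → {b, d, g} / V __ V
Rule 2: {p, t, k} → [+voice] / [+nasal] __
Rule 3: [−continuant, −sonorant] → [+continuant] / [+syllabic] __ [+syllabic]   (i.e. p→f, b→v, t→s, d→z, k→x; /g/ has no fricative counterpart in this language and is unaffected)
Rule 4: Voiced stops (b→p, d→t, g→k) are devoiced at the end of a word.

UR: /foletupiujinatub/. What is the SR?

folezuviujinazup

Rule 1 (intervocalic voicing): /t/ is a voiceless stop between vowels /e/ and /u/, so it voices to [d]. /p/ is a voiceless stop between vowels /u/ and /i/, so it voices to [b]. /t/ is a voiceless stop between vowels /a/ and /u/, so it voices to [d]. /foletupiujinatub/ → foledubiujinadub.
Rule 2 (post-nasal voicing): no segment meets the environment; /foledubiujinadub/ is unchanged.
Rule 3 (intervocalic spirantization): /d/ is a stop between vowels /e/ and /u/, so it spirantizes to the fricative [z]. /b/ is a stop between vowels /u/ and /i/, so it spirantizes to the fricative [v]. /d/ is a stop between vowels /a/ and /u/, so it spirantizes to the fricative [z]. /foledubiujinadub/ → folezuviujinazub.
Rule 4 (final devoicing): /b/ is a voiced stop in word-final position, so it devoices to [p]. /folezuviujinazub/ → folezuviujinazup.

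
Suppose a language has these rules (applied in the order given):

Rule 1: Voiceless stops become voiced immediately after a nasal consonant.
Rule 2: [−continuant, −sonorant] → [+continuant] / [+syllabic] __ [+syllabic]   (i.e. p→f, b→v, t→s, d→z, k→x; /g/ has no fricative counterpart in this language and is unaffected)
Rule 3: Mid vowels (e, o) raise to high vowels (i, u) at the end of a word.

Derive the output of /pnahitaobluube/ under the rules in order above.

pnahisaobluuvi

Rule 1 (post-nasal voicing): no segment meets the environment; /pnahitaobluube/ is unchanged.
Rule 2 (intervocalic spirantization): /t/ is a stop between vowels /i/ and /a/, so it spirantizes to the fricative [s]. /b/ is a stop between vowels /u/ and /e/, so it spirantizes to the fricative [v]. /pnahitaobluube/ → pnahisaobluuve.
Rule 3 (final vowel raising): /e/ is a mid vowel in word-final position, so it raises to [i]. /pnahisaobluuve/ → pnahisaobluuvi.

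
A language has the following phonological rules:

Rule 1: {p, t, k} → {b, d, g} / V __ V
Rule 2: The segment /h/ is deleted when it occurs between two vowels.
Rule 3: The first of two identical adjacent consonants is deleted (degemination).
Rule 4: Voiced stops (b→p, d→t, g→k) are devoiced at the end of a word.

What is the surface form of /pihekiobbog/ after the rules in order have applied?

piegiobok

Rule 1 (intervocalic voicing): /k/ is a voiceless stop between vowels /e/ and /i/, so it voices to [g]. /pihekiobbog/ → pihegiobbog.
Rule 2 (intervocalic h-deletion): /h/ occurs between vowels /i/ and /e/, so it deletes. /pihegiobbog/ → piegiobbog.
Rule 3 (degemination): /bb/ is a geminate; the first /b/ deletes. /piegiobbog/ → piegiobog.
Rule 4 (final devoicing): /g/ is a voiced stop in word-final position, so it devoices to [k]. /piegiobog/ → piegiobok.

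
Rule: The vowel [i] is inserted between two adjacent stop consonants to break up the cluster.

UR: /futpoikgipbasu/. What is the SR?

/t/ and /p/ form a stop–stop cluster, so [i] is inserted between them.
/k/ and /g/ form a stop–stop cluster, so [i] is inserted between them.
/p/ and /b/ form a stop–stop cluster, so [i] is inserted between them.
Surface form: [futipoikigipibasu].

futipoikigipibasu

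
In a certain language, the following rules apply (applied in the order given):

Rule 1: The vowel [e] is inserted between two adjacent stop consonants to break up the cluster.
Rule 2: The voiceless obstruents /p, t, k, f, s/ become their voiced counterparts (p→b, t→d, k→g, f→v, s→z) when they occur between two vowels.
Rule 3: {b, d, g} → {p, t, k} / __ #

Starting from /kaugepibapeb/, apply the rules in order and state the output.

Rule 1 (stop-cluster e-epenthesis): no segment meets the environment; /kaugepibapeb/ is unchanged.
Rule 2 (intervocalic voicing): /p/ is a voiceless obstruent between vowels /e/ and /i/, so it voices to [b]. /p/ is a voiceless obstruent between vowels /a/ and /e/, so it voices to [b]. /kaugepibapeb/ → kaugebibabeb.
Rule 3 (final devoicing): /b/ is a voiced stop in word-final position, so it devoices to [p]. /kaugebibabeb/ → kaugebibabep.

kaugebibabep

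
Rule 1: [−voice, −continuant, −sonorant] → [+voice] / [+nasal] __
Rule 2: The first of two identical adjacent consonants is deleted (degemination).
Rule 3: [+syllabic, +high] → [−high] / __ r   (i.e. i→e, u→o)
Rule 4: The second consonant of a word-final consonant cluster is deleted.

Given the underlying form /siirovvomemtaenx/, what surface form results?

Rule 1 (post-nasal voicing): /t/ is a voiceless stop immediately after the nasal /m/, so it voices to [d]. /siirovvomemtaenx/ → siirovvomemdaenx.
Rule 2 (degemination): /vv/ is a geminate; the first /v/ deletes. /siirovvomemdaenx/ → siirovomemdaenx.
Rule 3 (pre-rhotic lowering): /i/ is a high vowel immediately before /r/, so it lowers to [e]. /siirovomemdaenx/ → sierovomemdaenx.
Rule 4 (final cluster simplification): /x/ is the second consonant of a word-final cluster /nx/, so it deletes. /sierovomemdaenx/ → sierovomemdaen.

sierovomemdaen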